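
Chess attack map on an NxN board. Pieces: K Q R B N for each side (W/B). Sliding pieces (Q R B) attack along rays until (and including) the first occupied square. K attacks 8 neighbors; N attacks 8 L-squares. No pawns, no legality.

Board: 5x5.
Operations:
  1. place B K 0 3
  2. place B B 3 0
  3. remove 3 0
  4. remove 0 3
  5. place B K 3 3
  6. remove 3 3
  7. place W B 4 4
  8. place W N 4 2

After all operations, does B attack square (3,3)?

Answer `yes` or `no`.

Answer: no

Derivation:
Op 1: place BK@(0,3)
Op 2: place BB@(3,0)
Op 3: remove (3,0)
Op 4: remove (0,3)
Op 5: place BK@(3,3)
Op 6: remove (3,3)
Op 7: place WB@(4,4)
Op 8: place WN@(4,2)
Per-piece attacks for B:
B attacks (3,3): no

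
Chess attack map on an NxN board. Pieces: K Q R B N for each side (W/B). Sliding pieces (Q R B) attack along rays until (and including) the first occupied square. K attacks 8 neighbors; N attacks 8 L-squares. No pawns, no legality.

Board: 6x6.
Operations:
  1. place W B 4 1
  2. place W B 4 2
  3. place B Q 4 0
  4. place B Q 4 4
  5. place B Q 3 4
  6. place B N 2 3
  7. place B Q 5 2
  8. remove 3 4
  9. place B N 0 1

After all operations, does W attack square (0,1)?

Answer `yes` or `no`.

Op 1: place WB@(4,1)
Op 2: place WB@(4,2)
Op 3: place BQ@(4,0)
Op 4: place BQ@(4,4)
Op 5: place BQ@(3,4)
Op 6: place BN@(2,3)
Op 7: place BQ@(5,2)
Op 8: remove (3,4)
Op 9: place BN@(0,1)
Per-piece attacks for W:
  WB@(4,1): attacks (5,2) (5,0) (3,2) (2,3) (3,0) [ray(1,1) blocked at (5,2); ray(-1,1) blocked at (2,3)]
  WB@(4,2): attacks (5,3) (5,1) (3,3) (2,4) (1,5) (3,1) (2,0)
W attacks (0,1): no

Answer: no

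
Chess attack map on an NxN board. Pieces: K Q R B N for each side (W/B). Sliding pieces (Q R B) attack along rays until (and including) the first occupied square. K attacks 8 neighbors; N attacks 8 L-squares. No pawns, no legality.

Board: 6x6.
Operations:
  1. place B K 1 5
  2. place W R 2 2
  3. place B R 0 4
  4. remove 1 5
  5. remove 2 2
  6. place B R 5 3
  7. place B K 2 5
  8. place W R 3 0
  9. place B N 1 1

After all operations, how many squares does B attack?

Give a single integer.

Answer: 22

Derivation:
Op 1: place BK@(1,5)
Op 2: place WR@(2,2)
Op 3: place BR@(0,4)
Op 4: remove (1,5)
Op 5: remove (2,2)
Op 6: place BR@(5,3)
Op 7: place BK@(2,5)
Op 8: place WR@(3,0)
Op 9: place BN@(1,1)
Per-piece attacks for B:
  BR@(0,4): attacks (0,5) (0,3) (0,2) (0,1) (0,0) (1,4) (2,4) (3,4) (4,4) (5,4)
  BN@(1,1): attacks (2,3) (3,2) (0,3) (3,0)
  BK@(2,5): attacks (2,4) (3,5) (1,5) (3,4) (1,4)
  BR@(5,3): attacks (5,4) (5,5) (5,2) (5,1) (5,0) (4,3) (3,3) (2,3) (1,3) (0,3)
Union (22 distinct): (0,0) (0,1) (0,2) (0,3) (0,5) (1,3) (1,4) (1,5) (2,3) (2,4) (3,0) (3,2) (3,3) (3,4) (3,5) (4,3) (4,4) (5,0) (5,1) (5,2) (5,4) (5,5)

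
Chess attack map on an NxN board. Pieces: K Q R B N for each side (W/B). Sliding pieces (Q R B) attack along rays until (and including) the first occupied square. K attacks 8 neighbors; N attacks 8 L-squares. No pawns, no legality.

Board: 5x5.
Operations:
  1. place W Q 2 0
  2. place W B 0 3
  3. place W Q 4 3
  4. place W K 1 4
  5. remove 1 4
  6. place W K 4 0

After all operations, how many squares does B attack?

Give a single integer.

Answer: 0

Derivation:
Op 1: place WQ@(2,0)
Op 2: place WB@(0,3)
Op 3: place WQ@(4,3)
Op 4: place WK@(1,4)
Op 5: remove (1,4)
Op 6: place WK@(4,0)
Per-piece attacks for B:
Union (0 distinct): (none)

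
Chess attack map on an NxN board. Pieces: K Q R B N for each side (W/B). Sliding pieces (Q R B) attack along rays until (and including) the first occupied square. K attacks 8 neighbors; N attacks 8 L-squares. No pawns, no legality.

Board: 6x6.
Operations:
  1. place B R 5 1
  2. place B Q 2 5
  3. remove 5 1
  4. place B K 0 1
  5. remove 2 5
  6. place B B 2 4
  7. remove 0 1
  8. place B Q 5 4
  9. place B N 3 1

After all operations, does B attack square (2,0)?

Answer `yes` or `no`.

Op 1: place BR@(5,1)
Op 2: place BQ@(2,5)
Op 3: remove (5,1)
Op 4: place BK@(0,1)
Op 5: remove (2,5)
Op 6: place BB@(2,4)
Op 7: remove (0,1)
Op 8: place BQ@(5,4)
Op 9: place BN@(3,1)
Per-piece attacks for B:
  BB@(2,4): attacks (3,5) (3,3) (4,2) (5,1) (1,5) (1,3) (0,2)
  BN@(3,1): attacks (4,3) (5,2) (2,3) (1,2) (5,0) (1,0)
  BQ@(5,4): attacks (5,5) (5,3) (5,2) (5,1) (5,0) (4,4) (3,4) (2,4) (4,5) (4,3) (3,2) (2,1) (1,0) [ray(-1,0) blocked at (2,4)]
B attacks (2,0): no

Answer: no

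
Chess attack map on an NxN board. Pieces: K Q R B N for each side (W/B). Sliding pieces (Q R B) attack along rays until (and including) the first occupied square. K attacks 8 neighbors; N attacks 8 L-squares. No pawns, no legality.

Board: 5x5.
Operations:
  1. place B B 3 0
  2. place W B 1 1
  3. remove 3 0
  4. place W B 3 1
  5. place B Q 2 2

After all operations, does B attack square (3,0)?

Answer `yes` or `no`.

Op 1: place BB@(3,0)
Op 2: place WB@(1,1)
Op 3: remove (3,0)
Op 4: place WB@(3,1)
Op 5: place BQ@(2,2)
Per-piece attacks for B:
  BQ@(2,2): attacks (2,3) (2,4) (2,1) (2,0) (3,2) (4,2) (1,2) (0,2) (3,3) (4,4) (3,1) (1,3) (0,4) (1,1) [ray(1,-1) blocked at (3,1); ray(-1,-1) blocked at (1,1)]
B attacks (3,0): no

Answer: no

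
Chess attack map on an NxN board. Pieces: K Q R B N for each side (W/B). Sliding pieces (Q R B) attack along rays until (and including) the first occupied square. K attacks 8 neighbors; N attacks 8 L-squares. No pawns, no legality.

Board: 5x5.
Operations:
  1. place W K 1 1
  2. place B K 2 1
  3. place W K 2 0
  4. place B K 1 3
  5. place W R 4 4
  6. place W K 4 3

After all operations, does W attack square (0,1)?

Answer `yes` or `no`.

Answer: yes

Derivation:
Op 1: place WK@(1,1)
Op 2: place BK@(2,1)
Op 3: place WK@(2,0)
Op 4: place BK@(1,3)
Op 5: place WR@(4,4)
Op 6: place WK@(4,3)
Per-piece attacks for W:
  WK@(1,1): attacks (1,2) (1,0) (2,1) (0,1) (2,2) (2,0) (0,2) (0,0)
  WK@(2,0): attacks (2,1) (3,0) (1,0) (3,1) (1,1)
  WK@(4,3): attacks (4,4) (4,2) (3,3) (3,4) (3,2)
  WR@(4,4): attacks (4,3) (3,4) (2,4) (1,4) (0,4) [ray(0,-1) blocked at (4,3)]
W attacks (0,1): yes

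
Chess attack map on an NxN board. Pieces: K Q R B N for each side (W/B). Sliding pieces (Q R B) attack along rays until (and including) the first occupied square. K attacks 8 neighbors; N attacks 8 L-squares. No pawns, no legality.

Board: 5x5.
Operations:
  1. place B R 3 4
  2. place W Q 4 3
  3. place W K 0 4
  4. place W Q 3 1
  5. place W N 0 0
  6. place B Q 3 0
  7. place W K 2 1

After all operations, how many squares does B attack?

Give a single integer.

Op 1: place BR@(3,4)
Op 2: place WQ@(4,3)
Op 3: place WK@(0,4)
Op 4: place WQ@(3,1)
Op 5: place WN@(0,0)
Op 6: place BQ@(3,0)
Op 7: place WK@(2,1)
Per-piece attacks for B:
  BQ@(3,0): attacks (3,1) (4,0) (2,0) (1,0) (0,0) (4,1) (2,1) [ray(0,1) blocked at (3,1); ray(-1,0) blocked at (0,0); ray(-1,1) blocked at (2,1)]
  BR@(3,4): attacks (3,3) (3,2) (3,1) (4,4) (2,4) (1,4) (0,4) [ray(0,-1) blocked at (3,1); ray(-1,0) blocked at (0,4)]
Union (13 distinct): (0,0) (0,4) (1,0) (1,4) (2,0) (2,1) (2,4) (3,1) (3,2) (3,3) (4,0) (4,1) (4,4)

Answer: 13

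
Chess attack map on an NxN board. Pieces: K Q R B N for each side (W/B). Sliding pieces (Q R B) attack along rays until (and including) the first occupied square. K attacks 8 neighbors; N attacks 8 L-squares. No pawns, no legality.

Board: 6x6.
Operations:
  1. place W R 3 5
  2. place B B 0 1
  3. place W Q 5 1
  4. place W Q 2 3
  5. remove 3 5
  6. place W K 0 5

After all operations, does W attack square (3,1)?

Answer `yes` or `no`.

Op 1: place WR@(3,5)
Op 2: place BB@(0,1)
Op 3: place WQ@(5,1)
Op 4: place WQ@(2,3)
Op 5: remove (3,5)
Op 6: place WK@(0,5)
Per-piece attacks for W:
  WK@(0,5): attacks (0,4) (1,5) (1,4)
  WQ@(2,3): attacks (2,4) (2,5) (2,2) (2,1) (2,0) (3,3) (4,3) (5,3) (1,3) (0,3) (3,4) (4,5) (3,2) (4,1) (5,0) (1,4) (0,5) (1,2) (0,1) [ray(-1,1) blocked at (0,5); ray(-1,-1) blocked at (0,1)]
  WQ@(5,1): attacks (5,2) (5,3) (5,4) (5,5) (5,0) (4,1) (3,1) (2,1) (1,1) (0,1) (4,2) (3,3) (2,4) (1,5) (4,0) [ray(-1,0) blocked at (0,1)]
W attacks (3,1): yes

Answer: yes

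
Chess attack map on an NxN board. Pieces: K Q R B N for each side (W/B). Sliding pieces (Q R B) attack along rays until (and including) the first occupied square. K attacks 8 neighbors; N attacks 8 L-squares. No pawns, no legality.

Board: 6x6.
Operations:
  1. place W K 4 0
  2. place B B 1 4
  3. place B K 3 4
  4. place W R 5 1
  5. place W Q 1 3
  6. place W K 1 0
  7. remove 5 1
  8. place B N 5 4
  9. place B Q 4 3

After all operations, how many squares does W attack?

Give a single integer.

Op 1: place WK@(4,0)
Op 2: place BB@(1,4)
Op 3: place BK@(3,4)
Op 4: place WR@(5,1)
Op 5: place WQ@(1,3)
Op 6: place WK@(1,0)
Op 7: remove (5,1)
Op 8: place BN@(5,4)
Op 9: place BQ@(4,3)
Per-piece attacks for W:
  WK@(1,0): attacks (1,1) (2,0) (0,0) (2,1) (0,1)
  WQ@(1,3): attacks (1,4) (1,2) (1,1) (1,0) (2,3) (3,3) (4,3) (0,3) (2,4) (3,5) (2,2) (3,1) (4,0) (0,4) (0,2) [ray(0,1) blocked at (1,4); ray(0,-1) blocked at (1,0); ray(1,0) blocked at (4,3); ray(1,-1) blocked at (4,0)]
  WK@(4,0): attacks (4,1) (5,0) (3,0) (5,1) (3,1)
Union (23 distinct): (0,0) (0,1) (0,2) (0,3) (0,4) (1,0) (1,1) (1,2) (1,4) (2,0) (2,1) (2,2) (2,3) (2,4) (3,0) (3,1) (3,3) (3,5) (4,0) (4,1) (4,3) (5,0) (5,1)

Answer: 23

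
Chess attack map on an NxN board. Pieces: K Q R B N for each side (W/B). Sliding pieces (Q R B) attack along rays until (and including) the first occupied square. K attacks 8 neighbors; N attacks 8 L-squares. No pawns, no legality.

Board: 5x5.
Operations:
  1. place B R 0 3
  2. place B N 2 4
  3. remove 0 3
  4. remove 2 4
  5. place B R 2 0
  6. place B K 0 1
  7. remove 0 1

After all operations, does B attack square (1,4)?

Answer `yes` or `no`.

Answer: no

Derivation:
Op 1: place BR@(0,3)
Op 2: place BN@(2,4)
Op 3: remove (0,3)
Op 4: remove (2,4)
Op 5: place BR@(2,0)
Op 6: place BK@(0,1)
Op 7: remove (0,1)
Per-piece attacks for B:
  BR@(2,0): attacks (2,1) (2,2) (2,3) (2,4) (3,0) (4,0) (1,0) (0,0)
B attacks (1,4): no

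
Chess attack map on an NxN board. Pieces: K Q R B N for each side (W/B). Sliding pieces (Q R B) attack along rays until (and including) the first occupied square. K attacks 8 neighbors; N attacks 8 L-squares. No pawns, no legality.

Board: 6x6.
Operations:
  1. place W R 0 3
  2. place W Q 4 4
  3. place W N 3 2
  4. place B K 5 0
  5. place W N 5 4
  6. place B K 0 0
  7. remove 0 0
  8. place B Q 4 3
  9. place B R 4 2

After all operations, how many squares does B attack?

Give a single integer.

Op 1: place WR@(0,3)
Op 2: place WQ@(4,4)
Op 3: place WN@(3,2)
Op 4: place BK@(5,0)
Op 5: place WN@(5,4)
Op 6: place BK@(0,0)
Op 7: remove (0,0)
Op 8: place BQ@(4,3)
Op 9: place BR@(4,2)
Per-piece attacks for B:
  BR@(4,2): attacks (4,3) (4,1) (4,0) (5,2) (3,2) [ray(0,1) blocked at (4,3); ray(-1,0) blocked at (3,2)]
  BQ@(4,3): attacks (4,4) (4,2) (5,3) (3,3) (2,3) (1,3) (0,3) (5,4) (5,2) (3,4) (2,5) (3,2) [ray(0,1) blocked at (4,4); ray(0,-1) blocked at (4,2); ray(-1,0) blocked at (0,3); ray(1,1) blocked at (5,4); ray(-1,-1) blocked at (3,2)]
  BK@(5,0): attacks (5,1) (4,0) (4,1)
Union (16 distinct): (0,3) (1,3) (2,3) (2,5) (3,2) (3,3) (3,4) (4,0) (4,1) (4,2) (4,3) (4,4) (5,1) (5,2) (5,3) (5,4)

Answer: 16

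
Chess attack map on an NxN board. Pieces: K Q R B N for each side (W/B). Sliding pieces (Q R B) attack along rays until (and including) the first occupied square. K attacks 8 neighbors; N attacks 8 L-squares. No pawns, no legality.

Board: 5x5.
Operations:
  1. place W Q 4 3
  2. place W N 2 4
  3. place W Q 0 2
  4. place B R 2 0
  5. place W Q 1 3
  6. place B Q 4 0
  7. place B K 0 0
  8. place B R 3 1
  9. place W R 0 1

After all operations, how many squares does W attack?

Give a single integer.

Answer: 24

Derivation:
Op 1: place WQ@(4,3)
Op 2: place WN@(2,4)
Op 3: place WQ@(0,2)
Op 4: place BR@(2,0)
Op 5: place WQ@(1,3)
Op 6: place BQ@(4,0)
Op 7: place BK@(0,0)
Op 8: place BR@(3,1)
Op 9: place WR@(0,1)
Per-piece attacks for W:
  WR@(0,1): attacks (0,2) (0,0) (1,1) (2,1) (3,1) [ray(0,1) blocked at (0,2); ray(0,-1) blocked at (0,0); ray(1,0) blocked at (3,1)]
  WQ@(0,2): attacks (0,3) (0,4) (0,1) (1,2) (2,2) (3,2) (4,2) (1,3) (1,1) (2,0) [ray(0,-1) blocked at (0,1); ray(1,1) blocked at (1,3); ray(1,-1) blocked at (2,0)]
  WQ@(1,3): attacks (1,4) (1,2) (1,1) (1,0) (2,3) (3,3) (4,3) (0,3) (2,4) (2,2) (3,1) (0,4) (0,2) [ray(1,0) blocked at (4,3); ray(1,1) blocked at (2,4); ray(1,-1) blocked at (3,1); ray(-1,-1) blocked at (0,2)]
  WN@(2,4): attacks (3,2) (4,3) (1,2) (0,3)
  WQ@(4,3): attacks (4,4) (4,2) (4,1) (4,0) (3,3) (2,3) (1,3) (3,4) (3,2) (2,1) (1,0) [ray(0,-1) blocked at (4,0); ray(-1,0) blocked at (1,3)]
Union (24 distinct): (0,0) (0,1) (0,2) (0,3) (0,4) (1,0) (1,1) (1,2) (1,3) (1,4) (2,0) (2,1) (2,2) (2,3) (2,4) (3,1) (3,2) (3,3) (3,4) (4,0) (4,1) (4,2) (4,3) (4,4)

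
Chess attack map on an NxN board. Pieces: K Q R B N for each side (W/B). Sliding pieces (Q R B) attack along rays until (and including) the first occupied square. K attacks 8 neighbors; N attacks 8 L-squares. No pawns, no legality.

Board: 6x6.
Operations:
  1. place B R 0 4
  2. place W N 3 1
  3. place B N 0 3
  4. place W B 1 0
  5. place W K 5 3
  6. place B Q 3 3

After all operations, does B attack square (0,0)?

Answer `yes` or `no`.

Answer: yes

Derivation:
Op 1: place BR@(0,4)
Op 2: place WN@(3,1)
Op 3: place BN@(0,3)
Op 4: place WB@(1,0)
Op 5: place WK@(5,3)
Op 6: place BQ@(3,3)
Per-piece attacks for B:
  BN@(0,3): attacks (1,5) (2,4) (1,1) (2,2)
  BR@(0,4): attacks (0,5) (0,3) (1,4) (2,4) (3,4) (4,4) (5,4) [ray(0,-1) blocked at (0,3)]
  BQ@(3,3): attacks (3,4) (3,5) (3,2) (3,1) (4,3) (5,3) (2,3) (1,3) (0,3) (4,4) (5,5) (4,2) (5,1) (2,4) (1,5) (2,2) (1,1) (0,0) [ray(0,-1) blocked at (3,1); ray(1,0) blocked at (5,3); ray(-1,0) blocked at (0,3)]
B attacks (0,0): yes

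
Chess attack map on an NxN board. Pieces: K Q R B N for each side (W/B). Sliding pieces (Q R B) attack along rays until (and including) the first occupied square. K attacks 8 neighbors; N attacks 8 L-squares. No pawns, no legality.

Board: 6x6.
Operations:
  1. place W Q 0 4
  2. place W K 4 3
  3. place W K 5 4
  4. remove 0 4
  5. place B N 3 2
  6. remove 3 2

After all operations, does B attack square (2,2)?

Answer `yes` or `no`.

Answer: no

Derivation:
Op 1: place WQ@(0,4)
Op 2: place WK@(4,3)
Op 3: place WK@(5,4)
Op 4: remove (0,4)
Op 5: place BN@(3,2)
Op 6: remove (3,2)
Per-piece attacks for B:
B attacks (2,2): no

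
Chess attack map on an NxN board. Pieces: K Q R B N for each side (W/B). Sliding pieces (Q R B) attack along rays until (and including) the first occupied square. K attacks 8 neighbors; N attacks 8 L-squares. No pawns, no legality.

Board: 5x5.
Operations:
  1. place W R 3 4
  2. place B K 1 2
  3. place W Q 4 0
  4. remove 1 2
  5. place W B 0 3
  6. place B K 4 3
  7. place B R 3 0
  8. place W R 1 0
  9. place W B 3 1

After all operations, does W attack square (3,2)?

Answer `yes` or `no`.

Op 1: place WR@(3,4)
Op 2: place BK@(1,2)
Op 3: place WQ@(4,0)
Op 4: remove (1,2)
Op 5: place WB@(0,3)
Op 6: place BK@(4,3)
Op 7: place BR@(3,0)
Op 8: place WR@(1,0)
Op 9: place WB@(3,1)
Per-piece attacks for W:
  WB@(0,3): attacks (1,4) (1,2) (2,1) (3,0) [ray(1,-1) blocked at (3,0)]
  WR@(1,0): attacks (1,1) (1,2) (1,3) (1,4) (2,0) (3,0) (0,0) [ray(1,0) blocked at (3,0)]
  WB@(3,1): attacks (4,2) (4,0) (2,2) (1,3) (0,4) (2,0) [ray(1,-1) blocked at (4,0)]
  WR@(3,4): attacks (3,3) (3,2) (3,1) (4,4) (2,4) (1,4) (0,4) [ray(0,-1) blocked at (3,1)]
  WQ@(4,0): attacks (4,1) (4,2) (4,3) (3,0) (3,1) [ray(0,1) blocked at (4,3); ray(-1,0) blocked at (3,0); ray(-1,1) blocked at (3,1)]
W attacks (3,2): yes

Answer: yes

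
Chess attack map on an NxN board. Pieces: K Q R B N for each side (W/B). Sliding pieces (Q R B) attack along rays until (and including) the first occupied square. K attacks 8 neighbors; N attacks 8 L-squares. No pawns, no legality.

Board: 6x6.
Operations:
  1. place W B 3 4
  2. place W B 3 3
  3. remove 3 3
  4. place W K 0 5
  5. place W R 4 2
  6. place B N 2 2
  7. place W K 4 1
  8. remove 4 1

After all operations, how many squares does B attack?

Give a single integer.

Op 1: place WB@(3,4)
Op 2: place WB@(3,3)
Op 3: remove (3,3)
Op 4: place WK@(0,5)
Op 5: place WR@(4,2)
Op 6: place BN@(2,2)
Op 7: place WK@(4,1)
Op 8: remove (4,1)
Per-piece attacks for B:
  BN@(2,2): attacks (3,4) (4,3) (1,4) (0,3) (3,0) (4,1) (1,0) (0,1)
Union (8 distinct): (0,1) (0,3) (1,0) (1,4) (3,0) (3,4) (4,1) (4,3)

Answer: 8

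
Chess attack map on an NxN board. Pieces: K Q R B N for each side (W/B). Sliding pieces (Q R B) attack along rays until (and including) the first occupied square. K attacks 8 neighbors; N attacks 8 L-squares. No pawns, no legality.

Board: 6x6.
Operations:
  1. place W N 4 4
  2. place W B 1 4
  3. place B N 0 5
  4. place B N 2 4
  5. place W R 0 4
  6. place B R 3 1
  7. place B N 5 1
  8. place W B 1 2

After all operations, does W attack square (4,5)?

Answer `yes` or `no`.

Answer: yes

Derivation:
Op 1: place WN@(4,4)
Op 2: place WB@(1,4)
Op 3: place BN@(0,5)
Op 4: place BN@(2,4)
Op 5: place WR@(0,4)
Op 6: place BR@(3,1)
Op 7: place BN@(5,1)
Op 8: place WB@(1,2)
Per-piece attacks for W:
  WR@(0,4): attacks (0,5) (0,3) (0,2) (0,1) (0,0) (1,4) [ray(0,1) blocked at (0,5); ray(1,0) blocked at (1,4)]
  WB@(1,2): attacks (2,3) (3,4) (4,5) (2,1) (3,0) (0,3) (0,1)
  WB@(1,4): attacks (2,5) (2,3) (3,2) (4,1) (5,0) (0,5) (0,3) [ray(-1,1) blocked at (0,5)]
  WN@(4,4): attacks (2,5) (5,2) (3,2) (2,3)
W attacks (4,5): yes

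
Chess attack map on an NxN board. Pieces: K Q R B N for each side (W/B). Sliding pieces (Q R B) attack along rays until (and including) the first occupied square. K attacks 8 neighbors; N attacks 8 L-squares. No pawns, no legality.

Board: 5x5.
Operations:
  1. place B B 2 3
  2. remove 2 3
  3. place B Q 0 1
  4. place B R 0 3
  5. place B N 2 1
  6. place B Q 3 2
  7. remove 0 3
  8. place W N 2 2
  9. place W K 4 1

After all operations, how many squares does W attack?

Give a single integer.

Op 1: place BB@(2,3)
Op 2: remove (2,3)
Op 3: place BQ@(0,1)
Op 4: place BR@(0,3)
Op 5: place BN@(2,1)
Op 6: place BQ@(3,2)
Op 7: remove (0,3)
Op 8: place WN@(2,2)
Op 9: place WK@(4,1)
Per-piece attacks for W:
  WN@(2,2): attacks (3,4) (4,3) (1,4) (0,3) (3,0) (4,1) (1,0) (0,1)
  WK@(4,1): attacks (4,2) (4,0) (3,1) (3,2) (3,0)
Union (12 distinct): (0,1) (0,3) (1,0) (1,4) (3,0) (3,1) (3,2) (3,4) (4,0) (4,1) (4,2) (4,3)

Answer: 12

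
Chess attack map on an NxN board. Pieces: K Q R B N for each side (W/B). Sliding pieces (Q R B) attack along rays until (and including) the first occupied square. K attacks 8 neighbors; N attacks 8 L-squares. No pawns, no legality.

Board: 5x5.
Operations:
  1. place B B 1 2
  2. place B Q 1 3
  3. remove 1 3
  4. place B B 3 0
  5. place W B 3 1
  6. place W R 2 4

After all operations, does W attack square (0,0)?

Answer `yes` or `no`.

Op 1: place BB@(1,2)
Op 2: place BQ@(1,3)
Op 3: remove (1,3)
Op 4: place BB@(3,0)
Op 5: place WB@(3,1)
Op 6: place WR@(2,4)
Per-piece attacks for W:
  WR@(2,4): attacks (2,3) (2,2) (2,1) (2,0) (3,4) (4,4) (1,4) (0,4)
  WB@(3,1): attacks (4,2) (4,0) (2,2) (1,3) (0,4) (2,0)
W attacks (0,0): no

Answer: no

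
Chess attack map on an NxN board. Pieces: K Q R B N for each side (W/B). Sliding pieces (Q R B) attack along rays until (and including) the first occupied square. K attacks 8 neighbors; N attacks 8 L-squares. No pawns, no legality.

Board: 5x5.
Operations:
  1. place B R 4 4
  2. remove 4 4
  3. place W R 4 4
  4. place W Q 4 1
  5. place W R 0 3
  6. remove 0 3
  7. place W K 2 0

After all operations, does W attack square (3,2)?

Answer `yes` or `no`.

Answer: yes

Derivation:
Op 1: place BR@(4,4)
Op 2: remove (4,4)
Op 3: place WR@(4,4)
Op 4: place WQ@(4,1)
Op 5: place WR@(0,3)
Op 6: remove (0,3)
Op 7: place WK@(2,0)
Per-piece attacks for W:
  WK@(2,0): attacks (2,1) (3,0) (1,0) (3,1) (1,1)
  WQ@(4,1): attacks (4,2) (4,3) (4,4) (4,0) (3,1) (2,1) (1,1) (0,1) (3,2) (2,3) (1,4) (3,0) [ray(0,1) blocked at (4,4)]
  WR@(4,4): attacks (4,3) (4,2) (4,1) (3,4) (2,4) (1,4) (0,4) [ray(0,-1) blocked at (4,1)]
W attacks (3,2): yes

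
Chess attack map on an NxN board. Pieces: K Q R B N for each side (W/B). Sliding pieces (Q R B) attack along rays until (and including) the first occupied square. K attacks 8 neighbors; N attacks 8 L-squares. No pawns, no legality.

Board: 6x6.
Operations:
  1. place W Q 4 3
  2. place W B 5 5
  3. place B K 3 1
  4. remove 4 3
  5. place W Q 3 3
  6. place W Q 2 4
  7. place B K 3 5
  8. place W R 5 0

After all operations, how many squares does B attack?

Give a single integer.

Answer: 13

Derivation:
Op 1: place WQ@(4,3)
Op 2: place WB@(5,5)
Op 3: place BK@(3,1)
Op 4: remove (4,3)
Op 5: place WQ@(3,3)
Op 6: place WQ@(2,4)
Op 7: place BK@(3,5)
Op 8: place WR@(5,0)
Per-piece attacks for B:
  BK@(3,1): attacks (3,2) (3,0) (4,1) (2,1) (4,2) (4,0) (2,2) (2,0)
  BK@(3,5): attacks (3,4) (4,5) (2,5) (4,4) (2,4)
Union (13 distinct): (2,0) (2,1) (2,2) (2,4) (2,5) (3,0) (3,2) (3,4) (4,0) (4,1) (4,2) (4,4) (4,5)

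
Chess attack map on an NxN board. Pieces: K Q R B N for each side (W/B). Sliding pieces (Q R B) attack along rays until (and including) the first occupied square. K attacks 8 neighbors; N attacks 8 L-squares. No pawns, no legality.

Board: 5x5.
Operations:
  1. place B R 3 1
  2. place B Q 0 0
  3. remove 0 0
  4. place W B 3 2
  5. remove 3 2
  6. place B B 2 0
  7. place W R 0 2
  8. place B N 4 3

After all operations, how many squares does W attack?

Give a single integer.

Op 1: place BR@(3,1)
Op 2: place BQ@(0,0)
Op 3: remove (0,0)
Op 4: place WB@(3,2)
Op 5: remove (3,2)
Op 6: place BB@(2,0)
Op 7: place WR@(0,2)
Op 8: place BN@(4,3)
Per-piece attacks for W:
  WR@(0,2): attacks (0,3) (0,4) (0,1) (0,0) (1,2) (2,2) (3,2) (4,2)
Union (8 distinct): (0,0) (0,1) (0,3) (0,4) (1,2) (2,2) (3,2) (4,2)

Answer: 8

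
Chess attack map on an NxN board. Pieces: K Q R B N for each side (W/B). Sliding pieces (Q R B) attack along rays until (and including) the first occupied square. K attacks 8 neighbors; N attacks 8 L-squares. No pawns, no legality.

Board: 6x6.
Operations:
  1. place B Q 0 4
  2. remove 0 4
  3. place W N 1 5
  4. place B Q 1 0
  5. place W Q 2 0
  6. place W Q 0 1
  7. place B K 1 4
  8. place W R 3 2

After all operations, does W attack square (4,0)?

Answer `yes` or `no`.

Answer: yes

Derivation:
Op 1: place BQ@(0,4)
Op 2: remove (0,4)
Op 3: place WN@(1,5)
Op 4: place BQ@(1,0)
Op 5: place WQ@(2,0)
Op 6: place WQ@(0,1)
Op 7: place BK@(1,4)
Op 8: place WR@(3,2)
Per-piece attacks for W:
  WQ@(0,1): attacks (0,2) (0,3) (0,4) (0,5) (0,0) (1,1) (2,1) (3,1) (4,1) (5,1) (1,2) (2,3) (3,4) (4,5) (1,0) [ray(1,-1) blocked at (1,0)]
  WN@(1,5): attacks (2,3) (3,4) (0,3)
  WQ@(2,0): attacks (2,1) (2,2) (2,3) (2,4) (2,5) (3,0) (4,0) (5,0) (1,0) (3,1) (4,2) (5,3) (1,1) (0,2) [ray(-1,0) blocked at (1,0)]
  WR@(3,2): attacks (3,3) (3,4) (3,5) (3,1) (3,0) (4,2) (5,2) (2,2) (1,2) (0,2)
W attacks (4,0): yes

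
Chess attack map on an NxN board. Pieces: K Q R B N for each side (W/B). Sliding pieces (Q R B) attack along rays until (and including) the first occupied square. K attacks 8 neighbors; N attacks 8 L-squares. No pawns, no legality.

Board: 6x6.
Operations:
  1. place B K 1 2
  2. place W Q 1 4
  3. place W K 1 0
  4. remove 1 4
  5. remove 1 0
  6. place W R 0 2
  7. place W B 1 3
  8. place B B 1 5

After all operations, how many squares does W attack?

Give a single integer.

Op 1: place BK@(1,2)
Op 2: place WQ@(1,4)
Op 3: place WK@(1,0)
Op 4: remove (1,4)
Op 5: remove (1,0)
Op 6: place WR@(0,2)
Op 7: place WB@(1,3)
Op 8: place BB@(1,5)
Per-piece attacks for W:
  WR@(0,2): attacks (0,3) (0,4) (0,5) (0,1) (0,0) (1,2) [ray(1,0) blocked at (1,2)]
  WB@(1,3): attacks (2,4) (3,5) (2,2) (3,1) (4,0) (0,4) (0,2) [ray(-1,-1) blocked at (0,2)]
Union (12 distinct): (0,0) (0,1) (0,2) (0,3) (0,4) (0,5) (1,2) (2,2) (2,4) (3,1) (3,5) (4,0)

Answer: 12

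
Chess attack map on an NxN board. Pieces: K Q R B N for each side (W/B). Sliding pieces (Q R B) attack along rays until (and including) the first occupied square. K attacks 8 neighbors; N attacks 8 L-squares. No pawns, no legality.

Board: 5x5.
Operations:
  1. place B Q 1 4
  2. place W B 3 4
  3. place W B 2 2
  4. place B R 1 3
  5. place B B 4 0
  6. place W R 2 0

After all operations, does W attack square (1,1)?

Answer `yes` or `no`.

Answer: yes

Derivation:
Op 1: place BQ@(1,4)
Op 2: place WB@(3,4)
Op 3: place WB@(2,2)
Op 4: place BR@(1,3)
Op 5: place BB@(4,0)
Op 6: place WR@(2,0)
Per-piece attacks for W:
  WR@(2,0): attacks (2,1) (2,2) (3,0) (4,0) (1,0) (0,0) [ray(0,1) blocked at (2,2); ray(1,0) blocked at (4,0)]
  WB@(2,2): attacks (3,3) (4,4) (3,1) (4,0) (1,3) (1,1) (0,0) [ray(1,-1) blocked at (4,0); ray(-1,1) blocked at (1,3)]
  WB@(3,4): attacks (4,3) (2,3) (1,2) (0,1)
W attacks (1,1): yes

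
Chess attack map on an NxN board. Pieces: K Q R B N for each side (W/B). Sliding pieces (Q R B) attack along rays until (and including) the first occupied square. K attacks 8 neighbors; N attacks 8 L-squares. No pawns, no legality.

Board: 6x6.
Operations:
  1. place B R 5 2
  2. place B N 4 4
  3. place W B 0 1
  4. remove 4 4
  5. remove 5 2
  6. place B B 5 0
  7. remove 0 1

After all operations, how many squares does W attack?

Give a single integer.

Op 1: place BR@(5,2)
Op 2: place BN@(4,4)
Op 3: place WB@(0,1)
Op 4: remove (4,4)
Op 5: remove (5,2)
Op 6: place BB@(5,0)
Op 7: remove (0,1)
Per-piece attacks for W:
Union (0 distinct): (none)

Answer: 0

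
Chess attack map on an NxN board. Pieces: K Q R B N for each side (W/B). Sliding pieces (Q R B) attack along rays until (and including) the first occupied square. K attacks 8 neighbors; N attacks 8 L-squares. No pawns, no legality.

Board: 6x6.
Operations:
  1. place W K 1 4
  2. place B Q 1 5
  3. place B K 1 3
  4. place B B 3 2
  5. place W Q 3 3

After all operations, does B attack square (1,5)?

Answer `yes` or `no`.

Op 1: place WK@(1,4)
Op 2: place BQ@(1,5)
Op 3: place BK@(1,3)
Op 4: place BB@(3,2)
Op 5: place WQ@(3,3)
Per-piece attacks for B:
  BK@(1,3): attacks (1,4) (1,2) (2,3) (0,3) (2,4) (2,2) (0,4) (0,2)
  BQ@(1,5): attacks (1,4) (2,5) (3,5) (4,5) (5,5) (0,5) (2,4) (3,3) (0,4) [ray(0,-1) blocked at (1,4); ray(1,-1) blocked at (3,3)]
  BB@(3,2): attacks (4,3) (5,4) (4,1) (5,0) (2,3) (1,4) (2,1) (1,0) [ray(-1,1) blocked at (1,4)]
B attacks (1,5): no

Answer: no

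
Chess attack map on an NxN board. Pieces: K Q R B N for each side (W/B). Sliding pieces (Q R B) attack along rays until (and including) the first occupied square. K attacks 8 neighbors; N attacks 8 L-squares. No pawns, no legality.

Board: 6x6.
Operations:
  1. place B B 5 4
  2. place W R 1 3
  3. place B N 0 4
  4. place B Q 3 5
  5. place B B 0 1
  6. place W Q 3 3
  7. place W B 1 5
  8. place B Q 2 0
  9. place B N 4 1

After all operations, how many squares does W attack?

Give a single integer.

Op 1: place BB@(5,4)
Op 2: place WR@(1,3)
Op 3: place BN@(0,4)
Op 4: place BQ@(3,5)
Op 5: place BB@(0,1)
Op 6: place WQ@(3,3)
Op 7: place WB@(1,5)
Op 8: place BQ@(2,0)
Op 9: place BN@(4,1)
Per-piece attacks for W:
  WR@(1,3): attacks (1,4) (1,5) (1,2) (1,1) (1,0) (2,3) (3,3) (0,3) [ray(0,1) blocked at (1,5); ray(1,0) blocked at (3,3)]
  WB@(1,5): attacks (2,4) (3,3) (0,4) [ray(1,-1) blocked at (3,3); ray(-1,-1) blocked at (0,4)]
  WQ@(3,3): attacks (3,4) (3,5) (3,2) (3,1) (3,0) (4,3) (5,3) (2,3) (1,3) (4,4) (5,5) (4,2) (5,1) (2,4) (1,5) (2,2) (1,1) (0,0) [ray(0,1) blocked at (3,5); ray(-1,0) blocked at (1,3); ray(-1,1) blocked at (1,5)]
Union (24 distinct): (0,0) (0,3) (0,4) (1,0) (1,1) (1,2) (1,3) (1,4) (1,5) (2,2) (2,3) (2,4) (3,0) (3,1) (3,2) (3,3) (3,4) (3,5) (4,2) (4,3) (4,4) (5,1) (5,3) (5,5)

Answer: 24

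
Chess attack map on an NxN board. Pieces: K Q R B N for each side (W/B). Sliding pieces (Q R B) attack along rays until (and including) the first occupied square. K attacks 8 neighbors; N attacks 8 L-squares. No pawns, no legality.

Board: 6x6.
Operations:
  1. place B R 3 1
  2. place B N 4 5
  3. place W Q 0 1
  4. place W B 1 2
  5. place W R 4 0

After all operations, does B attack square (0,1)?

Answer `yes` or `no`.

Answer: yes

Derivation:
Op 1: place BR@(3,1)
Op 2: place BN@(4,5)
Op 3: place WQ@(0,1)
Op 4: place WB@(1,2)
Op 5: place WR@(4,0)
Per-piece attacks for B:
  BR@(3,1): attacks (3,2) (3,3) (3,4) (3,5) (3,0) (4,1) (5,1) (2,1) (1,1) (0,1) [ray(-1,0) blocked at (0,1)]
  BN@(4,5): attacks (5,3) (3,3) (2,4)
B attacks (0,1): yes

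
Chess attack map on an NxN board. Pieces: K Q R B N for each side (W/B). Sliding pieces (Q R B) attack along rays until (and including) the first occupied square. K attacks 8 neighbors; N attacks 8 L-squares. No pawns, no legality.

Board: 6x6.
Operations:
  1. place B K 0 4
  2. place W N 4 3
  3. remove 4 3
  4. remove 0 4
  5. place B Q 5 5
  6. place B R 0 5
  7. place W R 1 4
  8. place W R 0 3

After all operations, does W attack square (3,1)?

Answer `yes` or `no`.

Op 1: place BK@(0,4)
Op 2: place WN@(4,3)
Op 3: remove (4,3)
Op 4: remove (0,4)
Op 5: place BQ@(5,5)
Op 6: place BR@(0,5)
Op 7: place WR@(1,4)
Op 8: place WR@(0,3)
Per-piece attacks for W:
  WR@(0,3): attacks (0,4) (0,5) (0,2) (0,1) (0,0) (1,3) (2,3) (3,3) (4,3) (5,3) [ray(0,1) blocked at (0,5)]
  WR@(1,4): attacks (1,5) (1,3) (1,2) (1,1) (1,0) (2,4) (3,4) (4,4) (5,4) (0,4)
W attacks (3,1): no

Answer: no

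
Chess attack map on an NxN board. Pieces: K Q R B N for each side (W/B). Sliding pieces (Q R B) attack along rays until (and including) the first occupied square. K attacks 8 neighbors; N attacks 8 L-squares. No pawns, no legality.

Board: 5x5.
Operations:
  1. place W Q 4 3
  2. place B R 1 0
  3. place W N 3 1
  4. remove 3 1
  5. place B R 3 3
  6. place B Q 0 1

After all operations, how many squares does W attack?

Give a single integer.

Op 1: place WQ@(4,3)
Op 2: place BR@(1,0)
Op 3: place WN@(3,1)
Op 4: remove (3,1)
Op 5: place BR@(3,3)
Op 6: place BQ@(0,1)
Per-piece attacks for W:
  WQ@(4,3): attacks (4,4) (4,2) (4,1) (4,0) (3,3) (3,4) (3,2) (2,1) (1,0) [ray(-1,0) blocked at (3,3); ray(-1,-1) blocked at (1,0)]
Union (9 distinct): (1,0) (2,1) (3,2) (3,3) (3,4) (4,0) (4,1) (4,2) (4,4)

Answer: 9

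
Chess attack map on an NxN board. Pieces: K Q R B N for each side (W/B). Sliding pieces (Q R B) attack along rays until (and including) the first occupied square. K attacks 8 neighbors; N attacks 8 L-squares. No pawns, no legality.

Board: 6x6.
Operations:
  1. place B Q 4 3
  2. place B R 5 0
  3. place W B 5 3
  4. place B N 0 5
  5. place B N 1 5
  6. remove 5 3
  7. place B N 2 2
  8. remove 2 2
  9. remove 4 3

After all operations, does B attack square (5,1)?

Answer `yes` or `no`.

Op 1: place BQ@(4,3)
Op 2: place BR@(5,0)
Op 3: place WB@(5,3)
Op 4: place BN@(0,5)
Op 5: place BN@(1,5)
Op 6: remove (5,3)
Op 7: place BN@(2,2)
Op 8: remove (2,2)
Op 9: remove (4,3)
Per-piece attacks for B:
  BN@(0,5): attacks (1,3) (2,4)
  BN@(1,5): attacks (2,3) (3,4) (0,3)
  BR@(5,0): attacks (5,1) (5,2) (5,3) (5,4) (5,5) (4,0) (3,0) (2,0) (1,0) (0,0)
B attacks (5,1): yes

Answer: yes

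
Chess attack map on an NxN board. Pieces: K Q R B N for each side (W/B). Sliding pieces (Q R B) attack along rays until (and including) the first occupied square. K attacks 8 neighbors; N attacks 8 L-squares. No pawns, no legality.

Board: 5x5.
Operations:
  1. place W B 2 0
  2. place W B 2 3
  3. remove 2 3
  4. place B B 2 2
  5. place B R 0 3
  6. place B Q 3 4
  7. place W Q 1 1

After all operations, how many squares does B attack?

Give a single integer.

Answer: 17

Derivation:
Op 1: place WB@(2,0)
Op 2: place WB@(2,3)
Op 3: remove (2,3)
Op 4: place BB@(2,2)
Op 5: place BR@(0,3)
Op 6: place BQ@(3,4)
Op 7: place WQ@(1,1)
Per-piece attacks for B:
  BR@(0,3): attacks (0,4) (0,2) (0,1) (0,0) (1,3) (2,3) (3,3) (4,3)
  BB@(2,2): attacks (3,3) (4,4) (3,1) (4,0) (1,3) (0,4) (1,1) [ray(-1,-1) blocked at (1,1)]
  BQ@(3,4): attacks (3,3) (3,2) (3,1) (3,0) (4,4) (2,4) (1,4) (0,4) (4,3) (2,3) (1,2) (0,1)
Union (17 distinct): (0,0) (0,1) (0,2) (0,4) (1,1) (1,2) (1,3) (1,4) (2,3) (2,4) (3,0) (3,1) (3,2) (3,3) (4,0) (4,3) (4,4)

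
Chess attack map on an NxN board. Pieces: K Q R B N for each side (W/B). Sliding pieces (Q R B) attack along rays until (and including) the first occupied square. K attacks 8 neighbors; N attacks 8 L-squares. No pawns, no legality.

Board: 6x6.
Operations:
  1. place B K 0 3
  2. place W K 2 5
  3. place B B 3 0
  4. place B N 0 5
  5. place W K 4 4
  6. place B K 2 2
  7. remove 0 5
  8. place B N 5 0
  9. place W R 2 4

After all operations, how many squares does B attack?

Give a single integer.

Answer: 15

Derivation:
Op 1: place BK@(0,3)
Op 2: place WK@(2,5)
Op 3: place BB@(3,0)
Op 4: place BN@(0,5)
Op 5: place WK@(4,4)
Op 6: place BK@(2,2)
Op 7: remove (0,5)
Op 8: place BN@(5,0)
Op 9: place WR@(2,4)
Per-piece attacks for B:
  BK@(0,3): attacks (0,4) (0,2) (1,3) (1,4) (1,2)
  BK@(2,2): attacks (2,3) (2,1) (3,2) (1,2) (3,3) (3,1) (1,3) (1,1)
  BB@(3,0): attacks (4,1) (5,2) (2,1) (1,2) (0,3) [ray(-1,1) blocked at (0,3)]
  BN@(5,0): attacks (4,2) (3,1)
Union (15 distinct): (0,2) (0,3) (0,4) (1,1) (1,2) (1,3) (1,4) (2,1) (2,3) (3,1) (3,2) (3,3) (4,1) (4,2) (5,2)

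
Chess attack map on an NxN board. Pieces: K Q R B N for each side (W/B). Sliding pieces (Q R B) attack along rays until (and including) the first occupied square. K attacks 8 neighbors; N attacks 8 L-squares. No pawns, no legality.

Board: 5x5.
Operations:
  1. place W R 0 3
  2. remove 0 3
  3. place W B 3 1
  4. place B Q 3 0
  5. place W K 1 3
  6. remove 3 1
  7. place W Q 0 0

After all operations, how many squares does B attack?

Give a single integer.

Op 1: place WR@(0,3)
Op 2: remove (0,3)
Op 3: place WB@(3,1)
Op 4: place BQ@(3,0)
Op 5: place WK@(1,3)
Op 6: remove (3,1)
Op 7: place WQ@(0,0)
Per-piece attacks for B:
  BQ@(3,0): attacks (3,1) (3,2) (3,3) (3,4) (4,0) (2,0) (1,0) (0,0) (4,1) (2,1) (1,2) (0,3) [ray(-1,0) blocked at (0,0)]
Union (12 distinct): (0,0) (0,3) (1,0) (1,2) (2,0) (2,1) (3,1) (3,2) (3,3) (3,4) (4,0) (4,1)

Answer: 12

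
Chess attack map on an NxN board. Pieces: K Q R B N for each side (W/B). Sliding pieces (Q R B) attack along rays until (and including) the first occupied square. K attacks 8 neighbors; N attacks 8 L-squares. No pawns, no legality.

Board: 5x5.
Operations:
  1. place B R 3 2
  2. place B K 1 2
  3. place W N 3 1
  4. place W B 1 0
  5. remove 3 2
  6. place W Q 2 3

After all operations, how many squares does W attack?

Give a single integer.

Op 1: place BR@(3,2)
Op 2: place BK@(1,2)
Op 3: place WN@(3,1)
Op 4: place WB@(1,0)
Op 5: remove (3,2)
Op 6: place WQ@(2,3)
Per-piece attacks for W:
  WB@(1,0): attacks (2,1) (3,2) (4,3) (0,1)
  WQ@(2,3): attacks (2,4) (2,2) (2,1) (2,0) (3,3) (4,3) (1,3) (0,3) (3,4) (3,2) (4,1) (1,4) (1,2) [ray(-1,-1) blocked at (1,2)]
  WN@(3,1): attacks (4,3) (2,3) (1,2) (1,0)
Union (16 distinct): (0,1) (0,3) (1,0) (1,2) (1,3) (1,4) (2,0) (2,1) (2,2) (2,3) (2,4) (3,2) (3,3) (3,4) (4,1) (4,3)

Answer: 16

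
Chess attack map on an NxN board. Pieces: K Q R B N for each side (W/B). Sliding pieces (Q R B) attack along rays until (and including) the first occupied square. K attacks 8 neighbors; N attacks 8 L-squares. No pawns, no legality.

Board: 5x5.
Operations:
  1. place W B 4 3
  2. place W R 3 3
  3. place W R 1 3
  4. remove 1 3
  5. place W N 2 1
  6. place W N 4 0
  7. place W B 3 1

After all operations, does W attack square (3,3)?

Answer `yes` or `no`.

Answer: yes

Derivation:
Op 1: place WB@(4,3)
Op 2: place WR@(3,3)
Op 3: place WR@(1,3)
Op 4: remove (1,3)
Op 5: place WN@(2,1)
Op 6: place WN@(4,0)
Op 7: place WB@(3,1)
Per-piece attacks for W:
  WN@(2,1): attacks (3,3) (4,2) (1,3) (0,2) (4,0) (0,0)
  WB@(3,1): attacks (4,2) (4,0) (2,2) (1,3) (0,4) (2,0) [ray(1,-1) blocked at (4,0)]
  WR@(3,3): attacks (3,4) (3,2) (3,1) (4,3) (2,3) (1,3) (0,3) [ray(0,-1) blocked at (3,1); ray(1,0) blocked at (4,3)]
  WN@(4,0): attacks (3,2) (2,1)
  WB@(4,3): attacks (3,4) (3,2) (2,1) [ray(-1,-1) blocked at (2,1)]
W attacks (3,3): yes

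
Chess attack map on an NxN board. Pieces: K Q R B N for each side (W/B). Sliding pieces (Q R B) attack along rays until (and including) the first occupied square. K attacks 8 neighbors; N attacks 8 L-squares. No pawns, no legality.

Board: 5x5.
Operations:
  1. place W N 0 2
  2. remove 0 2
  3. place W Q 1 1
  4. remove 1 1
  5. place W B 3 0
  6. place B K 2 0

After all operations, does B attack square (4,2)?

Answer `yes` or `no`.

Op 1: place WN@(0,2)
Op 2: remove (0,2)
Op 3: place WQ@(1,1)
Op 4: remove (1,1)
Op 5: place WB@(3,0)
Op 6: place BK@(2,0)
Per-piece attacks for B:
  BK@(2,0): attacks (2,1) (3,0) (1,0) (3,1) (1,1)
B attacks (4,2): no

Answer: no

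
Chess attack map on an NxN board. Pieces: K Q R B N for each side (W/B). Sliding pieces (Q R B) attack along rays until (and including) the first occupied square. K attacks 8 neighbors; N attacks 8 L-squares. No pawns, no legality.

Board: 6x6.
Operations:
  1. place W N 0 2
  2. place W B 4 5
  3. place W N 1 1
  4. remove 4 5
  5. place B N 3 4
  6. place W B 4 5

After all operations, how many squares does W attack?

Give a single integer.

Op 1: place WN@(0,2)
Op 2: place WB@(4,5)
Op 3: place WN@(1,1)
Op 4: remove (4,5)
Op 5: place BN@(3,4)
Op 6: place WB@(4,5)
Per-piece attacks for W:
  WN@(0,2): attacks (1,4) (2,3) (1,0) (2,1)
  WN@(1,1): attacks (2,3) (3,2) (0,3) (3,0)
  WB@(4,5): attacks (5,4) (3,4) [ray(-1,-1) blocked at (3,4)]
Union (9 distinct): (0,3) (1,0) (1,4) (2,1) (2,3) (3,0) (3,2) (3,4) (5,4)

Answer: 9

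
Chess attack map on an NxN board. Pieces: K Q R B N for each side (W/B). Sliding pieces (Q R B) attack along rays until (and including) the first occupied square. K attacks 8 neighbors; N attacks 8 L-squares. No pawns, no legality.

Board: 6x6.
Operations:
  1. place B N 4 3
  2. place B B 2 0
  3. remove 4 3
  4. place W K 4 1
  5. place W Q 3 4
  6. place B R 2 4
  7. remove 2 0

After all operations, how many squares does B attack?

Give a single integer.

Op 1: place BN@(4,3)
Op 2: place BB@(2,0)
Op 3: remove (4,3)
Op 4: place WK@(4,1)
Op 5: place WQ@(3,4)
Op 6: place BR@(2,4)
Op 7: remove (2,0)
Per-piece attacks for B:
  BR@(2,4): attacks (2,5) (2,3) (2,2) (2,1) (2,0) (3,4) (1,4) (0,4) [ray(1,0) blocked at (3,4)]
Union (8 distinct): (0,4) (1,4) (2,0) (2,1) (2,2) (2,3) (2,5) (3,4)

Answer: 8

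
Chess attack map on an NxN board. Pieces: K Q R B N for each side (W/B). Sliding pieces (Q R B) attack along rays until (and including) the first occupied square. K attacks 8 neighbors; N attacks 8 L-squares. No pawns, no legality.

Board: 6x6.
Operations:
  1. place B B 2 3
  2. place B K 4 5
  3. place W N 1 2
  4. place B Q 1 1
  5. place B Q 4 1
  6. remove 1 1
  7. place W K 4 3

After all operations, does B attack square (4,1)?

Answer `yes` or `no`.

Op 1: place BB@(2,3)
Op 2: place BK@(4,5)
Op 3: place WN@(1,2)
Op 4: place BQ@(1,1)
Op 5: place BQ@(4,1)
Op 6: remove (1,1)
Op 7: place WK@(4,3)
Per-piece attacks for B:
  BB@(2,3): attacks (3,4) (4,5) (3,2) (4,1) (1,4) (0,5) (1,2) [ray(1,1) blocked at (4,5); ray(1,-1) blocked at (4,1); ray(-1,-1) blocked at (1,2)]
  BQ@(4,1): attacks (4,2) (4,3) (4,0) (5,1) (3,1) (2,1) (1,1) (0,1) (5,2) (5,0) (3,2) (2,3) (3,0) [ray(0,1) blocked at (4,3); ray(-1,1) blocked at (2,3)]
  BK@(4,5): attacks (4,4) (5,5) (3,5) (5,4) (3,4)
B attacks (4,1): yes

Answer: yes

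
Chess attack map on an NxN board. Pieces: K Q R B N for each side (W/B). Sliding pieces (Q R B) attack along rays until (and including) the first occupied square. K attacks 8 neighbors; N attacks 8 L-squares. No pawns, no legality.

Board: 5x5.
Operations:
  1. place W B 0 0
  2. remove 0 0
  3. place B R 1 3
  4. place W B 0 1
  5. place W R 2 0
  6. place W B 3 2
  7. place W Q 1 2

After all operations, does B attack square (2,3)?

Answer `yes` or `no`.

Op 1: place WB@(0,0)
Op 2: remove (0,0)
Op 3: place BR@(1,3)
Op 4: place WB@(0,1)
Op 5: place WR@(2,0)
Op 6: place WB@(3,2)
Op 7: place WQ@(1,2)
Per-piece attacks for B:
  BR@(1,3): attacks (1,4) (1,2) (2,3) (3,3) (4,3) (0,3) [ray(0,-1) blocked at (1,2)]
B attacks (2,3): yes

Answer: yes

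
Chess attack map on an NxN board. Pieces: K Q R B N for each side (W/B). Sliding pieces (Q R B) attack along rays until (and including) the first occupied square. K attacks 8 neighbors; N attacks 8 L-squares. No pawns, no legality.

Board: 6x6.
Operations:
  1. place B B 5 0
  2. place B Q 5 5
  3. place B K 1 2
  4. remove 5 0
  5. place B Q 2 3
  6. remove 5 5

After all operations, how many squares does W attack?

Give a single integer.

Op 1: place BB@(5,0)
Op 2: place BQ@(5,5)
Op 3: place BK@(1,2)
Op 4: remove (5,0)
Op 5: place BQ@(2,3)
Op 6: remove (5,5)
Per-piece attacks for W:
Union (0 distinct): (none)

Answer: 0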